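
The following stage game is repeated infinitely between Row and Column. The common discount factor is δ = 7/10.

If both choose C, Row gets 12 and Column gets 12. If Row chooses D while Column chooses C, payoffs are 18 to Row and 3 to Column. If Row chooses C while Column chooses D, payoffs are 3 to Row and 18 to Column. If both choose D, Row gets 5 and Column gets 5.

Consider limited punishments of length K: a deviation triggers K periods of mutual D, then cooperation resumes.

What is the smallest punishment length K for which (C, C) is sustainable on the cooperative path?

2

No profitable deviation requires (12−5)(δ+…+δ^K) ≥ 18−12, i.e. δ+…+δ^K ≥ 6/7 ≈ 0.8571.
With δ = 7/10, the partial sums are K=1: 0.7000, K=2: 1.1900.
K = 2 is the first length at which the sum reaches 0.8571.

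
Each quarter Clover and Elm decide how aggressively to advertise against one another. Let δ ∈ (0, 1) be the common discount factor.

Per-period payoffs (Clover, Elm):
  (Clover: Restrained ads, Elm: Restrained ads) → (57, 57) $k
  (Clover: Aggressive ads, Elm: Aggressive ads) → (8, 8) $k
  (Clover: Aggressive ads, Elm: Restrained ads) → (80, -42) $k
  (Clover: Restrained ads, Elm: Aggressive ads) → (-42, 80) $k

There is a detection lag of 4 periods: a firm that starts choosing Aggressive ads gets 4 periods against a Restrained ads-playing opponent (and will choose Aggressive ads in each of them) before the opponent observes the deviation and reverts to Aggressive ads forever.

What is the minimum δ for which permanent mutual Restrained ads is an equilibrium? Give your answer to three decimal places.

The best deviation is to choose Aggressive ads for all 4 undetected periods, earning 80 each, then 8 forever once detected.
Deviation value: 80(1−δ^4)/(1−δ) + 8δ^4/(1−δ); cooperation value: 57/(1−δ).
IC: 57 ≥ 80(1−δ^4) + 8δ^4 = 80 − 72δ^4.
So δ^4 ≥ 23/72, giving δ ≥ (23/72)^(1/4) ≈ 0.752.

0.752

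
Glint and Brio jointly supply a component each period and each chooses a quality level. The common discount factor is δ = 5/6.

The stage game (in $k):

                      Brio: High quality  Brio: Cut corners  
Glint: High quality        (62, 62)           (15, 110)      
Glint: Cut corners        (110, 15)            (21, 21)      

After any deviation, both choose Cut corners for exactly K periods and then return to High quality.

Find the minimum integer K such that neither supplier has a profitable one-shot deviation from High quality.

2

Need Σ_{k=1}^{K} δ^k ≥ (110−62)/(62−21) = 1.1707 at δ = 5/6.
At K = 1 the sum is 0.8333 < 1.1707; at K = 2 it is 1.5278 ≥ 1.1707.
So the minimum punishment length is K = 2.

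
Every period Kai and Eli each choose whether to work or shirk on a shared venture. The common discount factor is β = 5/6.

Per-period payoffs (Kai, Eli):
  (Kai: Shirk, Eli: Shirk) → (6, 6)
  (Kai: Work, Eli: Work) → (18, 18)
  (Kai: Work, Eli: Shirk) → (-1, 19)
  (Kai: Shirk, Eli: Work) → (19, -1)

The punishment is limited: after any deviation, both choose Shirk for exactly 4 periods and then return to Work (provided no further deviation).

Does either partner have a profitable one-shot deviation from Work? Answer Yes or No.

No

IC: β+…+β^4 ≥ (19−18)/(18−6) = 1/12.
At β = 5/6: partial sum = 2.5887 ≥ 0.0833. Cooperation sustainable.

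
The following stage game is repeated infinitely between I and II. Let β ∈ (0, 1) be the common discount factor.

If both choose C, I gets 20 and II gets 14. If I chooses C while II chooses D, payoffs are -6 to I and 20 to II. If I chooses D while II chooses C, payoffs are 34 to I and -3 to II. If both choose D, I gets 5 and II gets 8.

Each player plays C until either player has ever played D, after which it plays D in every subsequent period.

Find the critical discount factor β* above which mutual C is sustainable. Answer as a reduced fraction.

I's threshold: (34−20)/(34−5) = 14/29.
II's threshold: (20−14)/(20−8) = 1/2.
14/29 < 1/2, so II binds and β* = 1/2.

1/2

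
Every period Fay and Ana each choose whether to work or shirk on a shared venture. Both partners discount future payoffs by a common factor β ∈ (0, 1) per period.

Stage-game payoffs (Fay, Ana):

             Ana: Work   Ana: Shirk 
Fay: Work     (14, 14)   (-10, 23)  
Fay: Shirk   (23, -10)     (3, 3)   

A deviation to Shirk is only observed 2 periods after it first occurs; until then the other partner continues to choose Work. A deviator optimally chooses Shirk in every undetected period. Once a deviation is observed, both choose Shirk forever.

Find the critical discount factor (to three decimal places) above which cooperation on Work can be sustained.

A deviator earns 23 for 2 periods, then 3 forever; cooperating earns 14 forever. Multiplying the IC by (1−β):
14 ≥ 23(1−β^2) + 3β^2, so 20·β^2 ≥ 9 and β^2 ≥ 9/20.
β ≥ (9/20)^(1/2) ≈ 0.671.

0.671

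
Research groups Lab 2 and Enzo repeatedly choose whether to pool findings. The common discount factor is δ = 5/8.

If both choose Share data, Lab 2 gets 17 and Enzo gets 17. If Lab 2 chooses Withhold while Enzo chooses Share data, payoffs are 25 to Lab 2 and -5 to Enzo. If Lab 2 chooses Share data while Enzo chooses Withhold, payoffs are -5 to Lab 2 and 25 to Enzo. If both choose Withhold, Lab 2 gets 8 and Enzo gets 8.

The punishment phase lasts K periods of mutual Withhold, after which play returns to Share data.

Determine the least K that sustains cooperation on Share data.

2

No profitable deviation requires (17−8)(δ+…+δ^K) ≥ 25−17, i.e. δ+…+δ^K ≥ 8/9 ≈ 0.8889.
With δ = 5/8, the partial sums are K=1: 0.6250, K=2: 1.0156.
K = 2 is the first length at which the sum reaches 0.8889.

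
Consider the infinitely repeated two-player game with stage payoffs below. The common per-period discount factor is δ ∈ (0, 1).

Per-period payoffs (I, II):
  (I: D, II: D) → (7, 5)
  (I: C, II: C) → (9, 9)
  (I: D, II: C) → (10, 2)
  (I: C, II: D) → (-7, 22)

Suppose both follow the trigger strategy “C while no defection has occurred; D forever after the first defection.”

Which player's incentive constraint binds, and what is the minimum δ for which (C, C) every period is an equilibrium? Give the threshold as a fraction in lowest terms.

II; δ ≥ 13/17

I's threshold: (10−9)/(10−7) = 1/3.
II's threshold: (22−9)/(22−5) = 13/17.
1/3 < 13/17, so II binds and δ* = 13/17.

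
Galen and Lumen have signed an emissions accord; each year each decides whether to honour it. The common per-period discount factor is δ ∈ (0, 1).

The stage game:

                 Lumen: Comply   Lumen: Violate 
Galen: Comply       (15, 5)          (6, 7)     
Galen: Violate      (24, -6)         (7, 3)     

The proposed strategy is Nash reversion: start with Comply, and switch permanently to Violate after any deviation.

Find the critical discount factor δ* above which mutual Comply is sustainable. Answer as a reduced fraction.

9/17

Galen: cooperation gives 15 each period; deviation gives 24 once then 7 forever.
  15/(1−δ) ≥ 24 + 7δ/(1−δ) ⇒ δ ≥ 9/17.
Lumen: cooperation gives 5 each period; deviation gives 7 once then 3 forever.
  δ ≥ 2/4 = 1/2.
Both must hold, so the binding constraint is Galen's: δ ≥ 9/17.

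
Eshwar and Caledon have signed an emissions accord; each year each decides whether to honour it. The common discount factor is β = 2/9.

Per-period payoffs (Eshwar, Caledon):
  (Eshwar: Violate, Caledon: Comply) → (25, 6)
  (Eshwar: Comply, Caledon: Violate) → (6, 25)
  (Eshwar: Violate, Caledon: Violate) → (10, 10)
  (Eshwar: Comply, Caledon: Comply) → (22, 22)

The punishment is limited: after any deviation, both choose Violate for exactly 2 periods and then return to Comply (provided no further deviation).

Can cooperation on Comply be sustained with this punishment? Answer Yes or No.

IC: β+…+β^2 ≥ (25−22)/(22−10) = 1/4.
At β = 2/9: partial sum = 0.2716 ≥ 0.2500. Cooperation sustainable.

Yes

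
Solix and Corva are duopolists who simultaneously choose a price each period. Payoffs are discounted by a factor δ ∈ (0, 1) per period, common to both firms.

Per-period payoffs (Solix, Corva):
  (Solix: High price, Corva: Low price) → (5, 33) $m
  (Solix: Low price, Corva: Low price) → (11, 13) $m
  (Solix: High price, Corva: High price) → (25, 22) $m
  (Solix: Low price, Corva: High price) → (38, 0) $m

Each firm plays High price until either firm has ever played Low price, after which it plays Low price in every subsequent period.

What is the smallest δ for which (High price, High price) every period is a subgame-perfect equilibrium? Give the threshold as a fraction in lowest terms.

For Solix: deviation gain 38−25 = 13, per-period punishment loss 25−11 = 14. IC gives δ ≥ 13/27.
For Corva: gain 11, loss 9 per period, so δ ≥ 11/20.
The tighter constraint is Corva's, so cooperation needs δ ≥ 11/20.

11/20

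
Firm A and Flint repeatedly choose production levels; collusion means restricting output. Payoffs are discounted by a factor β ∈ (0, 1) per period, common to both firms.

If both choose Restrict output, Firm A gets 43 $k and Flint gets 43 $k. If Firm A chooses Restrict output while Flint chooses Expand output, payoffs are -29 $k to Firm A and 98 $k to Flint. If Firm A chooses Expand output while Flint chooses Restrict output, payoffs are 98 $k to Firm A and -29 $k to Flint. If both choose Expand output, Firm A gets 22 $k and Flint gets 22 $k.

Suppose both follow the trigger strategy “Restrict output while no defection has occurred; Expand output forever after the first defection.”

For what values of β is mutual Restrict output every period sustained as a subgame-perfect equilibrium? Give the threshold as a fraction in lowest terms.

55/76

43/(1−β) ≥ 98 + 22β/(1−β)
43 ≥ 98 − 76β
β ≥ 55/76.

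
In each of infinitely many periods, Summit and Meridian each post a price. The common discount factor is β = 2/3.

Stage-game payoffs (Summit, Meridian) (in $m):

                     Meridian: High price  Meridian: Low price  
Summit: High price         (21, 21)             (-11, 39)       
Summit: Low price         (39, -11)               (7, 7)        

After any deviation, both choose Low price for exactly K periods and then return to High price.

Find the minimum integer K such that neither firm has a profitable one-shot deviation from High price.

Need Σ_{k=1}^{K} β^k ≥ (39−21)/(21−7) = 1.2857 at β = 2/3.
At K = 2 the sum is 1.1111 < 1.2857; at K = 3 it is 1.4074 ≥ 1.2857.
So the minimum punishment length is K = 3.

3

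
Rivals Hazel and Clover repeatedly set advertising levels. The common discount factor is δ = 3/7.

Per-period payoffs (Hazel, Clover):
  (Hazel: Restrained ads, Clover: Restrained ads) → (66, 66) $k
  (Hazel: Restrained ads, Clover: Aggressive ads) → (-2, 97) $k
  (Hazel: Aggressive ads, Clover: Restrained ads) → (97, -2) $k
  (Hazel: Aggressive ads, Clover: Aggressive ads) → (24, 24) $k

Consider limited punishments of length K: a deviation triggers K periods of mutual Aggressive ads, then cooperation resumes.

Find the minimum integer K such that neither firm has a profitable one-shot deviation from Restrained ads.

5

Need Σ_{k=1}^{K} δ^k ≥ (97−66)/(66−24) = 0.7381 at δ = 3/7.
At K = 4 the sum is 0.7247 < 0.7381; at K = 5 it is 0.7392 ≥ 0.7381.
So the minimum punishment length is K = 5.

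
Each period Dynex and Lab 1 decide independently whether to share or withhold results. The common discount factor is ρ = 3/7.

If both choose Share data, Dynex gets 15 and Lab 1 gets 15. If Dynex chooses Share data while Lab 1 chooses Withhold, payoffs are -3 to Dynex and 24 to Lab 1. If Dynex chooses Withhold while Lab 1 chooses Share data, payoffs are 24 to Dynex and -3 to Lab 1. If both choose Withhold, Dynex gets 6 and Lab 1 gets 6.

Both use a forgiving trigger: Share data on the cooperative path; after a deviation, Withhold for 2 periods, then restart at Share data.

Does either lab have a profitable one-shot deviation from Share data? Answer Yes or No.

A one-shot deviation gives 24 now, then 6 for 2 periods, then back to 15.
Gain from deviating: (24−15) today; loss: (15−6) in each of the next 2 periods.
No-deviation condition: (15−6)(ρ+…+ρ^2) ≥ 24−15, i.e. ρ+…+ρ^2 ≥ 1.
At ρ = 3/7: ρ+…+ρ^2 = 0.6122 < 1.0000.
So cooperation is not sustainable.

Yes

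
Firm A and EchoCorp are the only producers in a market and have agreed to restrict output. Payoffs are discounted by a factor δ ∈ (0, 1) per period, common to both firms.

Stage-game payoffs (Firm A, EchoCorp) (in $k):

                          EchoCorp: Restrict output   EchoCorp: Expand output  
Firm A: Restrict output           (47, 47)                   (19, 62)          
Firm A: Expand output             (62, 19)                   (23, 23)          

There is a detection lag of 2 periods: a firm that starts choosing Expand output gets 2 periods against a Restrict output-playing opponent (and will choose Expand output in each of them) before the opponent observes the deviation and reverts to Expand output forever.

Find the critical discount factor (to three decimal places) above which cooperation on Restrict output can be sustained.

0.620

A deviator earns 62 for 2 periods, then 23 forever; cooperating earns 47 forever. Multiplying the IC by (1−δ):
47 ≥ 62(1−δ^2) + 23δ^2, so 39·δ^2 ≥ 15 and δ^2 ≥ 5/13.
δ ≥ (5/13)^(1/2) ≈ 0.620.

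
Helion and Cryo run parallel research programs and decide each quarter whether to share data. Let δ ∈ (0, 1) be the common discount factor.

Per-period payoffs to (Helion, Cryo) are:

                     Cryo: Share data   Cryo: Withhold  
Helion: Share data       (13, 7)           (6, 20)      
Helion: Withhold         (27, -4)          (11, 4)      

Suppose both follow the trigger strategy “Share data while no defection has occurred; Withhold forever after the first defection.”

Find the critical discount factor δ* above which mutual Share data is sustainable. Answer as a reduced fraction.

Helion's threshold: (27−13)/(27−11) = 7/8.
Cryo's threshold: (20−7)/(20−4) = 13/16.
7/8 > 13/16, so Helion binds and δ* = 7/8.

7/8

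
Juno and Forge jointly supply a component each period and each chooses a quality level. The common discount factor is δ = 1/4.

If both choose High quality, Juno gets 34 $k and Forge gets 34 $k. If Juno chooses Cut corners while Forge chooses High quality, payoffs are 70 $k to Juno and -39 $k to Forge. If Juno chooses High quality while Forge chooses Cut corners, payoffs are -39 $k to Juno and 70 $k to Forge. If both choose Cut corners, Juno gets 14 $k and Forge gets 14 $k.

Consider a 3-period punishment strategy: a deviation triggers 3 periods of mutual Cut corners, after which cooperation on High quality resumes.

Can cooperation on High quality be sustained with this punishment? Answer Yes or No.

No

IC: δ+…+δ^3 ≥ (70−34)/(34−14) = 9/5.
At δ = 1/4: partial sum = 0.3281 < 1.8000. Cooperation not sustainable.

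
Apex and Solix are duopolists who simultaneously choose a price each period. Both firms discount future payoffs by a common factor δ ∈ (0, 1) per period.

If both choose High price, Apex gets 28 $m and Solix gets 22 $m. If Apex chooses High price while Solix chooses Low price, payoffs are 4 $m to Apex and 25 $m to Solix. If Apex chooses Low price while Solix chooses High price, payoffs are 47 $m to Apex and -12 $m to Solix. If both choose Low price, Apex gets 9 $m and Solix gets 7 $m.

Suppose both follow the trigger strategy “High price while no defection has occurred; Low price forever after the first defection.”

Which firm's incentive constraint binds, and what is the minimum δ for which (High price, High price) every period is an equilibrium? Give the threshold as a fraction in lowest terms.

Apex; δ ≥ 1/2

Apex's threshold: (47−28)/(47−9) = 1/2.
Solix's threshold: (25−22)/(25−7) = 1/6.
1/2 > 1/6, so Apex binds and δ* = 1/2.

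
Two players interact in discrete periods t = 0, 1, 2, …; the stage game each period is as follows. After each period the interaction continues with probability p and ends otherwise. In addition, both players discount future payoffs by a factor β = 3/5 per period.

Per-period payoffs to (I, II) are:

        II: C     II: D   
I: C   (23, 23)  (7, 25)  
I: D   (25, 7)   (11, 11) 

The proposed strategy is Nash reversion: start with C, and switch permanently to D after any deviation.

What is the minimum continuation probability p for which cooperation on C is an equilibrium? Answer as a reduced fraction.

5/21

With continuation probability p and discount β, the effective per-period discount factor is βp.
Grim-trigger IC: βp ≥ (25−23)/(25−11) = 1/7.
So p ≥ (1/7)/(3/5) = 5/21.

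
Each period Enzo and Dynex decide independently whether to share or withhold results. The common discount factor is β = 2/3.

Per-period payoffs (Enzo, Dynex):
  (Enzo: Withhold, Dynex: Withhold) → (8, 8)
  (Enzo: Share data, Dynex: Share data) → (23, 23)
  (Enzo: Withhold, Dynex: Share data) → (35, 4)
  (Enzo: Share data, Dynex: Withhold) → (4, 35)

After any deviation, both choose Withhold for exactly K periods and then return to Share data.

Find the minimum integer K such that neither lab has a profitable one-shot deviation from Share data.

No profitable deviation requires (23−8)(β+…+β^K) ≥ 35−23, i.e. β+…+β^K ≥ 4/5 ≈ 0.8000.
With β = 2/3, the partial sums are K=1: 0.6667, K=2: 1.1111.
K = 2 is the first length at which the sum reaches 0.8000.

2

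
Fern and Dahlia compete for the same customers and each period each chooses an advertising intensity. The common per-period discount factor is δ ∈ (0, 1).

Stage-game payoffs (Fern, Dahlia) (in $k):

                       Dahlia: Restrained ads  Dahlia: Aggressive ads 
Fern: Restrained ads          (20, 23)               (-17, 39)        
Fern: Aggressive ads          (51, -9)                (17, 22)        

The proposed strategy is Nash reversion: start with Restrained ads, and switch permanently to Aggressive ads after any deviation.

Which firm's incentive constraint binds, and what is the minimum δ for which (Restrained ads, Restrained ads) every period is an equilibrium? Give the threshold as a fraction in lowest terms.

Dahlia; δ ≥ 16/17

For Fern: deviation gain 51−20 = 31, per-period punishment loss 20−17 = 3. IC gives δ ≥ 31/34.
For Dahlia: gain 16, loss 1 per period, so δ ≥ 16/17.
The tighter constraint is Dahlia's, so cooperation needs δ ≥ 16/17.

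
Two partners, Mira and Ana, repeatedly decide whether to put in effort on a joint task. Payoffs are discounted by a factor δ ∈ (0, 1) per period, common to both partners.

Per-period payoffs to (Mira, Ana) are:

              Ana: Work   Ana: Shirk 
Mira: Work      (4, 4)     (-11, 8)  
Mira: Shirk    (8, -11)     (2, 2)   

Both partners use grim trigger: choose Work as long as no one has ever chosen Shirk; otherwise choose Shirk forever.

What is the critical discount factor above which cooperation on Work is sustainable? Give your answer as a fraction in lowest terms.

2/3

One-period gain from deviating is 8 − 4 = 4. The loss is 4 − 2 = 2 in every subsequent period, with present value 2·δ/(1−δ).
Deviation is unprofitable when 2·δ/(1−δ) ≥ 4, i.e. δ/(1−δ) ≥ 2.
Equivalently δ ≥ 4/(4+2) = 2/3.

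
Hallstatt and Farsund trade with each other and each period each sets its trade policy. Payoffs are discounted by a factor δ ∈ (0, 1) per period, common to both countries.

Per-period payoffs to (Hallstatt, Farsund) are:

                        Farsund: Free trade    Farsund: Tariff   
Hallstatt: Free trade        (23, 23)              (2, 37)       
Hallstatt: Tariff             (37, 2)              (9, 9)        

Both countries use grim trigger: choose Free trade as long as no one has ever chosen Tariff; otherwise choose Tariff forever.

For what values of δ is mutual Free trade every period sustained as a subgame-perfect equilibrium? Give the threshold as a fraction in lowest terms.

23/(1−δ) ≥ 37 + 9δ/(1−δ)
23 ≥ 37 − 28δ
δ ≥ 14/28 = 1/2.

1/2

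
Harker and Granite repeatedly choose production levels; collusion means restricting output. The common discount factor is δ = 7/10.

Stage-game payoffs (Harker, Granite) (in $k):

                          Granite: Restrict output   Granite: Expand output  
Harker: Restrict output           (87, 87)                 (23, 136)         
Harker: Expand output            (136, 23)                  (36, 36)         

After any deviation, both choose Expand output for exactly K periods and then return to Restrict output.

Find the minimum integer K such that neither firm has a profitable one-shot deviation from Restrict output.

Need Σ_{k=1}^{K} δ^k ≥ (136−87)/(87−36) = 0.9608 at δ = 7/10.
At K = 1 the sum is 0.7000 < 0.9608; at K = 2 it is 1.1900 ≥ 0.9608.
So the minimum punishment length is K = 2.

2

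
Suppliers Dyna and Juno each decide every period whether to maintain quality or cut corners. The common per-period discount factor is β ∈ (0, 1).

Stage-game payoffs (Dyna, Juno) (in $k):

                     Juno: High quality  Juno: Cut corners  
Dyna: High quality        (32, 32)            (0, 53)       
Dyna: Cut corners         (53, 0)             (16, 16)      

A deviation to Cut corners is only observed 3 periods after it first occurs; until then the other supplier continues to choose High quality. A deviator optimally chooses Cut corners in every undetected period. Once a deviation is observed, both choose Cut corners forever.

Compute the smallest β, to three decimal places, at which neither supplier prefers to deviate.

0.828

The best deviation is to choose Cut corners for all 3 undetected periods, earning 53 each, then 16 forever once detected.
Deviation value: 53(1−β^3)/(1−β) + 16β^3/(1−β); cooperation value: 32/(1−β).
IC: 32 ≥ 53(1−β^3) + 16β^3 = 53 − 37β^3.
So β^3 ≥ 21/37, giving β ≥ (21/37)^(1/3) ≈ 0.828.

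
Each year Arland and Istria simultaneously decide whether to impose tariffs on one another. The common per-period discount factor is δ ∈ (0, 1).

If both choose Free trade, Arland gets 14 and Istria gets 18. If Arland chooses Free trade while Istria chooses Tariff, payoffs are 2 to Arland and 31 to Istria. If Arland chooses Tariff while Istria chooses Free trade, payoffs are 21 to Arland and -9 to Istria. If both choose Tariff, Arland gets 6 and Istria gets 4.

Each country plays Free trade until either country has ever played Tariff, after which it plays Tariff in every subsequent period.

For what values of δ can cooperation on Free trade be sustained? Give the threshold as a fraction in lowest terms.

13/27

Arland's threshold: (21−14)/(21−6) = 7/15.
Istria's threshold: (31−18)/(31−4) = 13/27.
7/15 < 13/27, so Istria binds and δ* = 13/27.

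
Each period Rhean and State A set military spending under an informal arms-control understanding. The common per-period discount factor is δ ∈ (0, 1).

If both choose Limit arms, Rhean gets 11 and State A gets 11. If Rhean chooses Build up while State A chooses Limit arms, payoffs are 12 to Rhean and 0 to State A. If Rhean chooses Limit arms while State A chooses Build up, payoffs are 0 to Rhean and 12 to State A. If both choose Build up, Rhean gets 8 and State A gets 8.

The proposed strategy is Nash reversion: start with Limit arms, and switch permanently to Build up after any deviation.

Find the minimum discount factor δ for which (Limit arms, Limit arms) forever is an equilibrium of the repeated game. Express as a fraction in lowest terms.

One-period gain from deviating is 12 − 11 = 1. The loss is 11 − 8 = 3 in every subsequent period, with present value 3·δ/(1−δ).
Deviation is unprofitable when 3·δ/(1−δ) ≥ 1, i.e. δ/(1−δ) ≥ 1/3.
Equivalently δ ≥ 1/(1+3) = 1/4.

1/4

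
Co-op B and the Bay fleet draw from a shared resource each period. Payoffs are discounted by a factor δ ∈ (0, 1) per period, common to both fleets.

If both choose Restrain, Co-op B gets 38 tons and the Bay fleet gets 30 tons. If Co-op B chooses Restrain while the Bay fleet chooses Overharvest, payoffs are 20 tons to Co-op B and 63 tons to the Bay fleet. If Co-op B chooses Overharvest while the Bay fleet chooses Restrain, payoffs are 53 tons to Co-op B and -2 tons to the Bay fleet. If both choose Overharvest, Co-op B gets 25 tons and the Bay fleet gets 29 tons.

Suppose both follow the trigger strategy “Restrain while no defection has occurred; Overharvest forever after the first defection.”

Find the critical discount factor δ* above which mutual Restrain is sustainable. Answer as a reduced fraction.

For Co-op B: deviation gain 53−38 = 15, per-period punishment loss 38−25 = 13. IC gives δ ≥ 15/28.
For the Bay fleet: gain 33, loss 1 per period, so δ ≥ 33/34.
The tighter constraint is the Bay fleet's, so cooperation needs δ ≥ 33/34.

33/34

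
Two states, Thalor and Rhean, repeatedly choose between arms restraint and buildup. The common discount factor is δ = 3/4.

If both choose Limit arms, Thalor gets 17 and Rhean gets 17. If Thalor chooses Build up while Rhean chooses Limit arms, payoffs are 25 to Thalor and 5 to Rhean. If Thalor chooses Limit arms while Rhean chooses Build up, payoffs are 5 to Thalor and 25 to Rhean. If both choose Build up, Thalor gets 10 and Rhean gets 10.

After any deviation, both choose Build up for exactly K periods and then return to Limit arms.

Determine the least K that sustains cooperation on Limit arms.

2

Need Σ_{k=1}^{K} δ^k ≥ (25−17)/(17−10) = 1.1429 at δ = 3/4.
At K = 1 the sum is 0.7500 < 1.1429; at K = 2 it is 1.3125 ≥ 1.1429.
So the minimum punishment length is K = 2.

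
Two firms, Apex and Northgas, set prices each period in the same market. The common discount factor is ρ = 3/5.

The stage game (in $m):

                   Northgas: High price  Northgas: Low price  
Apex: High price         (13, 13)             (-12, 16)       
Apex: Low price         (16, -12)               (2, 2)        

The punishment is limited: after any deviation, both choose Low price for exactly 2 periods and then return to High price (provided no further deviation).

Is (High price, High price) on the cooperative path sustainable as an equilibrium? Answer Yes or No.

Yes

A one-shot deviation gives 16 now, then 2 for 2 periods, then back to 13.
Gain from deviating: (16−13) today; loss: (13−2) in each of the next 2 periods.
No-deviation condition: (13−2)(ρ+…+ρ^2) ≥ 16−13, i.e. ρ+…+ρ^2 ≥ 3/11.
At ρ = 3/5: ρ+…+ρ^2 = 0.9600 ≥ 0.2727.
So cooperation is sustainable.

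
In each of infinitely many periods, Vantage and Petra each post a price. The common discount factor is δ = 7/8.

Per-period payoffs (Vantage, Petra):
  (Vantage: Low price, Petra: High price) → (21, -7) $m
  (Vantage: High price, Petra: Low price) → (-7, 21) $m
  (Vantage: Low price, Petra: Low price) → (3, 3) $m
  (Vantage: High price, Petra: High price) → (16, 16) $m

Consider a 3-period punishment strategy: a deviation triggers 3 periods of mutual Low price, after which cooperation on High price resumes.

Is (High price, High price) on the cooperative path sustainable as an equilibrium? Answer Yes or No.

Yes

Comparing payoff streams over the 4 periods until play realigns: cooperate → 16(1+δ+…+δ^3); deviate → 21 + 3(δ+…+δ^3).
Cooperation is sustained iff (16−3)(δ+…+δ^3) ≥ 21−16.
δ+…+δ^3 = 7/8·(1−(7/8)^3)/(1−7/8) = 2.3105, and (21−16)/(16−3) = 0.3846.
2.3105 ≥ 0.3846, so cooperation is sustainable.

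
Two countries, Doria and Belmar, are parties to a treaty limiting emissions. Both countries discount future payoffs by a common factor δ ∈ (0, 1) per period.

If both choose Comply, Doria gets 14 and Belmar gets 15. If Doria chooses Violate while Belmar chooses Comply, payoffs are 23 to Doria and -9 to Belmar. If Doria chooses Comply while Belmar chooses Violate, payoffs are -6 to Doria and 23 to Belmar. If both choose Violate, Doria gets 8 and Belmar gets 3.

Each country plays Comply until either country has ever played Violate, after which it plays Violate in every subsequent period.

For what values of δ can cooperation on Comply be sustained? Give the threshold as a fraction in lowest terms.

3/5

For Doria: deviation gain 23−14 = 9, per-period punishment loss 14−8 = 6. IC gives δ ≥ 9/15 = 3/5.
For Belmar: gain 8, loss 12 per period, so δ ≥ 8/20 = 2/5.
The tighter constraint is Doria's, so cooperation needs δ ≥ 3/5.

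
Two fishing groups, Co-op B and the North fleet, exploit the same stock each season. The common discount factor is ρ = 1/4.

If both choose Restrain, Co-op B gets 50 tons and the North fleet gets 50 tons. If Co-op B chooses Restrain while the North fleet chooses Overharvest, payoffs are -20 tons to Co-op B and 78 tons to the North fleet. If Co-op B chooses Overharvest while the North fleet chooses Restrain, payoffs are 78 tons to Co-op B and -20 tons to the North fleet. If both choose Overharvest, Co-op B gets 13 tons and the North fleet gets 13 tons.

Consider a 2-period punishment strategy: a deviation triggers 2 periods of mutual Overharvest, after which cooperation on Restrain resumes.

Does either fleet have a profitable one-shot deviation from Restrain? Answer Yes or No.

IC: ρ+…+ρ^2 ≥ (78−50)/(50−13) = 28/37.
At ρ = 1/4: partial sum = 0.3125 < 0.7568. Cooperation not sustainable.

Yes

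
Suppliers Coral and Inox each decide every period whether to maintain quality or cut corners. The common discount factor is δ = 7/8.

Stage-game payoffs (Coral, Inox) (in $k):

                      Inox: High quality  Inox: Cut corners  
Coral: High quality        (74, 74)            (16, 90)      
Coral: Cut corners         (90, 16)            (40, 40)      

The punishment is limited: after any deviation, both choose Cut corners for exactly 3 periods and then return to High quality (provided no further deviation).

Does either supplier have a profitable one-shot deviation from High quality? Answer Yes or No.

IC: δ+…+δ^3 ≥ (90−74)/(74−40) = 8/17.
At δ = 7/8: partial sum = 2.3105 ≥ 0.4706. Cooperation sustainable.

No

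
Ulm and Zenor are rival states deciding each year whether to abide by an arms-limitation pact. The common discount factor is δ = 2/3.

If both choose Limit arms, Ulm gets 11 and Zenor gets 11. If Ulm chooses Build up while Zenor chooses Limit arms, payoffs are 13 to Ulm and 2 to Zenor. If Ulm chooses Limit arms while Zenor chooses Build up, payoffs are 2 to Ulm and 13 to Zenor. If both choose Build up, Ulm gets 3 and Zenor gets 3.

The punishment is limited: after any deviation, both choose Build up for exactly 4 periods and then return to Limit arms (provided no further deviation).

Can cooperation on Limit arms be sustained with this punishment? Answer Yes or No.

Yes

Comparing payoff streams over the 5 periods until play realigns: cooperate → 11(1+δ+…+δ^4); deviate → 13 + 3(δ+…+δ^4).
Cooperation is sustained iff (11−3)(δ+…+δ^4) ≥ 13−11.
δ+…+δ^4 = 2/3·(1−(2/3)^4)/(1−2/3) = 1.6049, and (13−11)/(11−3) = 0.2500.
1.6049 ≥ 0.2500, so cooperation is sustainable.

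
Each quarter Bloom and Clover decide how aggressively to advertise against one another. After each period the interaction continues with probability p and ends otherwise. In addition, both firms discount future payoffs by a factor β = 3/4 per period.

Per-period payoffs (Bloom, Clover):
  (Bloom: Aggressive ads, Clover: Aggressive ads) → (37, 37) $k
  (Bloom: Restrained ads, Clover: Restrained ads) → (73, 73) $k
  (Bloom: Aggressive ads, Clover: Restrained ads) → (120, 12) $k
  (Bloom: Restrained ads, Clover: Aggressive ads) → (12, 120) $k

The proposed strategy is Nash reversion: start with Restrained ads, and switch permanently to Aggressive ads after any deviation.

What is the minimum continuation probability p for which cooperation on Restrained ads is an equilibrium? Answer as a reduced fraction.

With continuation probability p and discount β, the effective per-period discount factor is βp.
Grim-trigger IC: βp ≥ (120−73)/(120−37) = 47/83.
So p ≥ (47/83)/(3/4) = 188/249.

188/249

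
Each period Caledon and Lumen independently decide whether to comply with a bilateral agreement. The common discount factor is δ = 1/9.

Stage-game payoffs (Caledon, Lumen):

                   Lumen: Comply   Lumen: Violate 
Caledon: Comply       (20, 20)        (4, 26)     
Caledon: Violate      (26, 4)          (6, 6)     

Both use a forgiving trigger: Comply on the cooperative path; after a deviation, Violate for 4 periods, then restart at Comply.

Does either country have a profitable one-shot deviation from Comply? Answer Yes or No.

Yes

IC: δ+…+δ^4 ≥ (26−20)/(20−6) = 3/7.
At δ = 1/9: partial sum = 0.1250 < 0.4286. Cooperation not sustainable.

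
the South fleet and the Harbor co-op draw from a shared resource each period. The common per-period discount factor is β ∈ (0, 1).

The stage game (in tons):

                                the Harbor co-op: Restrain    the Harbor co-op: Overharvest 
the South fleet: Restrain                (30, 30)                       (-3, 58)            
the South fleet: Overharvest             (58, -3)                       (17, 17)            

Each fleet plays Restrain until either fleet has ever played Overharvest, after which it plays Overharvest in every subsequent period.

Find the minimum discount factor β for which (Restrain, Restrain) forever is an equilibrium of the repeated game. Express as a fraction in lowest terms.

28/41

30/(1−β) ≥ 58 + 17β/(1−β)
30 ≥ 58 − 41β
β ≥ 28/41.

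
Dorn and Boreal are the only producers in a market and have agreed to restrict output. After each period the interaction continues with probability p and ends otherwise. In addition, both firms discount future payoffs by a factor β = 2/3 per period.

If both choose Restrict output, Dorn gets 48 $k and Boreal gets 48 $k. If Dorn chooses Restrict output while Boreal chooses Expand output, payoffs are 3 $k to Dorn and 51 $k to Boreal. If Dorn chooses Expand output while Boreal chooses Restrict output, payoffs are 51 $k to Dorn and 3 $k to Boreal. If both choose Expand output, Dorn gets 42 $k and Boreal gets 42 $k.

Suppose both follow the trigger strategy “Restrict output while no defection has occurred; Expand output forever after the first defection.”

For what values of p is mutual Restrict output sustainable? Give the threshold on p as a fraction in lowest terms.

With continuation probability p and discount β, the effective per-period discount factor is βp.
Grim-trigger IC: βp ≥ (51−48)/(51−42) = 1/3.
So p ≥ (1/3)/(2/3) = 1/2.

1/2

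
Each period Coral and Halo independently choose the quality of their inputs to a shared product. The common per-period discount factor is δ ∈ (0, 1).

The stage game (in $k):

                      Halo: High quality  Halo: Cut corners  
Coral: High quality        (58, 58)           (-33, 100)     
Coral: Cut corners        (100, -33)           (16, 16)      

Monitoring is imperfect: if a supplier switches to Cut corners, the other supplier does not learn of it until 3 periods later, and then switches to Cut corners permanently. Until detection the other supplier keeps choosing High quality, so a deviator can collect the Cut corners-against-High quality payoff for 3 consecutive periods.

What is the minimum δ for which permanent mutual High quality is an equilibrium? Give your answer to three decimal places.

0.794

A deviator earns 100 for 3 periods, then 16 forever; cooperating earns 58 forever. Multiplying the IC by (1−δ):
58 ≥ 100(1−δ^3) + 16δ^3, so 84·δ^3 ≥ 42 and δ^3 ≥ 1/2.
δ ≥ (1/2)^(1/3) ≈ 0.794.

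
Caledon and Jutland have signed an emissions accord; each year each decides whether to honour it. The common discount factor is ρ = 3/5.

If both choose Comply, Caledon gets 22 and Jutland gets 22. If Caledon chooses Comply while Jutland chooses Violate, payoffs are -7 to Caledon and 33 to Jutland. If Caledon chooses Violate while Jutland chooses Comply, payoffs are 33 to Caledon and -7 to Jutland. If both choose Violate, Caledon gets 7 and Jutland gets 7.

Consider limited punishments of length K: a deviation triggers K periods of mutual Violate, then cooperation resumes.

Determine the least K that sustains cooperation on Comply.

2

No profitable deviation requires (22−7)(ρ+…+ρ^K) ≥ 33−22, i.e. ρ+…+ρ^K ≥ 11/15 ≈ 0.7333.
With ρ = 3/5, the partial sums are K=1: 0.6000, K=2: 0.9600.
K = 2 is the first length at which the sum reaches 0.7333.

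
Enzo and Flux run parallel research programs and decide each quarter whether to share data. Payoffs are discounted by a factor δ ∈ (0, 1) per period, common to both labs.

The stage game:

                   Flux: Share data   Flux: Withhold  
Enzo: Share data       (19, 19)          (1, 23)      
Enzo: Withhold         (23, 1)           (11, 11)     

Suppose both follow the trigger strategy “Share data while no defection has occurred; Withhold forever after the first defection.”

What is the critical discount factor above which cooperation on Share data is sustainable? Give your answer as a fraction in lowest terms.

Under grim trigger the critical discount factor is (T−C)/(T−P) with T = 23, C = 19, P = 11.
δ* = (23−19)/(23−11) = 4/12 = 1/3.

1/3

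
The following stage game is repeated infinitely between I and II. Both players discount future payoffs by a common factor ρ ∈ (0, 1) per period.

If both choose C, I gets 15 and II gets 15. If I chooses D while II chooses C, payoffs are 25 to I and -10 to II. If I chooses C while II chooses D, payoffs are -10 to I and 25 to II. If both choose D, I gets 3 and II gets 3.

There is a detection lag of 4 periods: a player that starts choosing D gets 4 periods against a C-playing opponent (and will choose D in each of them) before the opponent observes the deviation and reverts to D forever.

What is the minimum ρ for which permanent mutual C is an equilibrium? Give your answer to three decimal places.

Deviating for the 4 undetected periods gains 25−15 = 10 per period over cooperation, then loses 15−3 = 12 per period forever once punishment starts.
Gain: 10(1 + ρ + … + ρ^3); loss: 12·ρ^4/(1−ρ).
No profitable deviation ⇔ 10(1−ρ^4) ≤ 12·ρ^4, i.e. ρ^4 ≥ 10/(10+12) = 5/11.
Hence ρ ≥ (5/11)^(1/4) ≈ 0.821.

0.821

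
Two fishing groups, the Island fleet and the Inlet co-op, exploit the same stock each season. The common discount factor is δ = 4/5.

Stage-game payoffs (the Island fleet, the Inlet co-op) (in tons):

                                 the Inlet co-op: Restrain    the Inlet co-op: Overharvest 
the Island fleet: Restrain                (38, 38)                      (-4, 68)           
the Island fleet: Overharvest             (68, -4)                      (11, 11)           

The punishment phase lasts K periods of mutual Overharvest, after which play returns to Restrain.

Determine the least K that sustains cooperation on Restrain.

2

Need Σ_{k=1}^{K} δ^k ≥ (68−38)/(38−11) = 1.1111 at δ = 4/5.
At K = 1 the sum is 0.8000 < 1.1111; at K = 2 it is 1.4400 ≥ 1.1111.
So the minimum punishment length is K = 2.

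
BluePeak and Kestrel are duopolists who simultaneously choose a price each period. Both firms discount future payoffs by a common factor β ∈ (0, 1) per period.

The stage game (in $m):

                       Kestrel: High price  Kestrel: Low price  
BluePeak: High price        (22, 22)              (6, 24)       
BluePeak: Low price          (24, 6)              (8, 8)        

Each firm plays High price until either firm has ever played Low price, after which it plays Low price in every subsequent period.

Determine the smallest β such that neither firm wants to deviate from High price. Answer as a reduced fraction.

Under grim trigger the critical discount factor is (T−C)/(T−P) with T = 24, C = 22, P = 8.
β* = (24−22)/(24−8) = 2/16 = 1/8.

1/8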